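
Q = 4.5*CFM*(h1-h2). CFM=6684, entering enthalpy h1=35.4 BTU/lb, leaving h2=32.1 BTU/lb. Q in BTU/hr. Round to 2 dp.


Q = 4.5 * 6684 * (35.4 - 32.1) = 99257.40 BTU/hr

99257.40 BTU/hr


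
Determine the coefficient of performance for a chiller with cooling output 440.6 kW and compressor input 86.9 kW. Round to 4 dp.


COP = 440.6 / 86.9 = 5.0702

5.0702


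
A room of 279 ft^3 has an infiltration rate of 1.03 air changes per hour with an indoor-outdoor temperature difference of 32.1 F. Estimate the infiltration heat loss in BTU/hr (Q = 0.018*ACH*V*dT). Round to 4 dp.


Q = 0.018 * 1.03 * 279 * 32.1 = 166.0424 BTU/hr

166.0424 BTU/hr


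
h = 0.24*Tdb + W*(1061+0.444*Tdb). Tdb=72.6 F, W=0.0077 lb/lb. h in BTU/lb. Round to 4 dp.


h = 0.24*72.6 + 0.0077*(1061+0.444*72.6) = 25.8419 BTU/lb

25.8419 BTU/lb


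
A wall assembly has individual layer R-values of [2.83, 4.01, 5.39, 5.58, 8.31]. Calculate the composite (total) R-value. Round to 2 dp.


R_total = 2.83 + 4.01 + 5.39 + 5.58 + 8.31 = 26.12

26.12


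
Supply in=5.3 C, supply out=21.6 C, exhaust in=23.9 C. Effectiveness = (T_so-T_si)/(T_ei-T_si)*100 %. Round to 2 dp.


eff = (21.6-5.3)/(23.9-5.3)*100 = 87.63 %

87.63 %


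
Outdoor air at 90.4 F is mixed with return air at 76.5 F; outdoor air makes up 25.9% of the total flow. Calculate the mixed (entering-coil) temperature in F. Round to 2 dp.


T_mix = 76.5 + (25.9/100)*(90.4-76.5) = 80.10 F

80.10 F


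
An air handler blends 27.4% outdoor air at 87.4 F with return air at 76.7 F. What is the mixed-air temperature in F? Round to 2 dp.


T_mix = 76.7 + (27.4/100)*(87.4-76.7) = 79.63 F

79.63 F


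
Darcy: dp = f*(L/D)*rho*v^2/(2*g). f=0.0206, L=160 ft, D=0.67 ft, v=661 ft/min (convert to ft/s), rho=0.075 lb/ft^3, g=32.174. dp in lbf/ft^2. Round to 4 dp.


v_fps = 661/60 = 11.0167 ft/s
dp = 0.0206*(160/0.67)*0.075*11.0167^2/(2*32.174) = 0.6959 lbf/ft^2

0.6959 lbf/ft^2


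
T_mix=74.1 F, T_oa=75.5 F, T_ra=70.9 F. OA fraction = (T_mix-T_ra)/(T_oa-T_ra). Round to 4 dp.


frac = (74.1 - 70.9) / (75.5 - 70.9) = 0.6957

0.6957


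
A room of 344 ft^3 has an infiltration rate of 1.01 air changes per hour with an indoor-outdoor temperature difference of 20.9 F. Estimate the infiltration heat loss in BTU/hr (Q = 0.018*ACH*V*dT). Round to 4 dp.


Q = 0.018 * 1.01 * 344 * 20.9 = 130.7069 BTU/hr

130.7069 BTU/hr


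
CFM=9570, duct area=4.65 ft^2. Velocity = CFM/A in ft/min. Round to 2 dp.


V = 9570 / 4.65 = 2058.06 ft/min

2058.06 ft/min


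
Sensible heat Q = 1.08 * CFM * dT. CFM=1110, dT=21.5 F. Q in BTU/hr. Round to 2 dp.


Q = 1.08 * 1110 * 21.5 = 25774.20 BTU/hr

25774.20 BTU/hr


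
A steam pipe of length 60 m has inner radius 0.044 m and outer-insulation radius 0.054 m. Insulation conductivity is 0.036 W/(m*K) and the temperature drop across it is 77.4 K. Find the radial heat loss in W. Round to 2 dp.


Q = 2*pi*0.036*60*77.4/ln(0.054/0.044) = 5129.28 W

5129.28 W


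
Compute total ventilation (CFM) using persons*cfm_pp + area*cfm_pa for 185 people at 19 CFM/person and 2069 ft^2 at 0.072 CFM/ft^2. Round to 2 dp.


Total = 185*19 + 2069*0.072 = 3663.97 CFM

3663.97 CFM


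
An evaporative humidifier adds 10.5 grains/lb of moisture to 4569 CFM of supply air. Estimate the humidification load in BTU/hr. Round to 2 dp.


Q = 0.68 * 4569 * 10.5 = 32622.66 BTU/hr

32622.66 BTU/hr


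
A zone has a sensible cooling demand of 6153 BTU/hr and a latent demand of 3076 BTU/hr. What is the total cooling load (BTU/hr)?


Qt = 6153 + 3076 = 9229 BTU/hr

9229 BTU/hr


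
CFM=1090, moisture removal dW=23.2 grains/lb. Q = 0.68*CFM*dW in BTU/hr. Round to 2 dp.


Q = 0.68 * 1090 * 23.2 = 17195.84 BTU/hr

17195.84 BTU/hr


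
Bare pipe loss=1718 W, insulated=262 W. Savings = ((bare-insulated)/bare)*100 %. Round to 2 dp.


Savings = ((1718-262)/1718)*100 = 84.75 %

84.75 %


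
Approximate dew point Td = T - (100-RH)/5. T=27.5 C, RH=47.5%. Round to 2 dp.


Td = 27.5 - (100-47.5)/5 = 17.00 C

17.00 C


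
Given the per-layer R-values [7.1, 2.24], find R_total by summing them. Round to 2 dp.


R_total = 7.1 + 2.24 = 9.34

9.34


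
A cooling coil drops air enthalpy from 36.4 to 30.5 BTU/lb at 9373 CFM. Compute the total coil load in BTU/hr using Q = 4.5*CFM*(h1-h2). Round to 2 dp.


Q = 4.5 * 9373 * (36.4 - 30.5) = 248853.15 BTU/hr

248853.15 BTU/hr


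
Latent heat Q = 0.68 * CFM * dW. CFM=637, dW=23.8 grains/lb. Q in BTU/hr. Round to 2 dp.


Q = 0.68 * 637 * 23.8 = 10309.21 BTU/hr

10309.21 BTU/hr


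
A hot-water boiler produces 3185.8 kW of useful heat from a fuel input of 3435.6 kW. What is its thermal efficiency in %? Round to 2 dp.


eta = (3185.8/3435.6)*100 = 92.73 %

92.73 %


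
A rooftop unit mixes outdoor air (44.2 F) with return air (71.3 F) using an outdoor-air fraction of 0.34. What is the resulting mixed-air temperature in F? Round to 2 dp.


T_mix = 0.34*44.2 + 0.66*71.3 = 62.09 F

62.09 F


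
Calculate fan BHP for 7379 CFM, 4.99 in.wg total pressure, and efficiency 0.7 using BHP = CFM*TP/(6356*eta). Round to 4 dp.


BHP = 7379 * 4.99 / (6356 * 0.7) = 8.2759 hp

8.2759 hp


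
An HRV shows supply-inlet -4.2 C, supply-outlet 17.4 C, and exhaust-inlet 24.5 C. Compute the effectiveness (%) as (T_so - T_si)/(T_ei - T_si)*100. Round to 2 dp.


eff = (17.4-(-4.2))/(24.5-(-4.2))*100 = 75.26 %

75.26 %


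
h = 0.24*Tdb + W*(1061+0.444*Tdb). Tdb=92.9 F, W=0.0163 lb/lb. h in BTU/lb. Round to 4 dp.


h = 0.24*92.9 + 0.0163*(1061+0.444*92.9) = 40.2626 BTU/lb

40.2626 BTU/lb


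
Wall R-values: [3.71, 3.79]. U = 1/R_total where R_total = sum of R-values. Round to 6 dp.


R_total = 3.71 + 3.79 = 7.50
U = 1/7.50 = 0.133333

0.133333


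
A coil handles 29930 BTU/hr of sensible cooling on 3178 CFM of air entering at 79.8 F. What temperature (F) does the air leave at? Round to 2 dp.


dT = 29930/(1.08*3178) = 8.7203
T_leave = 79.8 - 8.7203 = 71.08 F

71.08 F


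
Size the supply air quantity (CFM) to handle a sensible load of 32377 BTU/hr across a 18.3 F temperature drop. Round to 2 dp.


CFM = 32377 / (1.08 * 18.3) = 1638.18

1638.18 CFM


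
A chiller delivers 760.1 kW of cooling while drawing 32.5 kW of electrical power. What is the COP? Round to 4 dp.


COP = 760.1 / 32.5 = 23.3877

23.3877


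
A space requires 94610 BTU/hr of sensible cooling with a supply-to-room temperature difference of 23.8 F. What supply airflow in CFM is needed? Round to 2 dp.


CFM = 94610 / (1.08 * 23.8) = 3680.75

3680.75 CFM


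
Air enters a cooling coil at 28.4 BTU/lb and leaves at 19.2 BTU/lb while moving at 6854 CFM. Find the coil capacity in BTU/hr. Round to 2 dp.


Q = 4.5 * 6854 * (28.4 - 19.2) = 283755.60 BTU/hr

283755.60 BTU/hr


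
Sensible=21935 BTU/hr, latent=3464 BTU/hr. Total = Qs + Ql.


Qt = 21935 + 3464 = 25399 BTU/hr

25399 BTU/hr


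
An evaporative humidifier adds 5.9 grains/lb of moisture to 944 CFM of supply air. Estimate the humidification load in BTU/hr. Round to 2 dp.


Q = 0.68 * 944 * 5.9 = 3787.33 BTU/hr

3787.33 BTU/hr


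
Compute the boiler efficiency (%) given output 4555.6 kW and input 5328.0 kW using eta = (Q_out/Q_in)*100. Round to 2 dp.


eta = (4555.6/5328.0)*100 = 85.50 %

85.50 %


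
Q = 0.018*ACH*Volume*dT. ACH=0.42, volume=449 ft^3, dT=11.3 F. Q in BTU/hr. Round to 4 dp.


Q = 0.018 * 0.42 * 449 * 11.3 = 38.3572 BTU/hr

38.3572 BTU/hr


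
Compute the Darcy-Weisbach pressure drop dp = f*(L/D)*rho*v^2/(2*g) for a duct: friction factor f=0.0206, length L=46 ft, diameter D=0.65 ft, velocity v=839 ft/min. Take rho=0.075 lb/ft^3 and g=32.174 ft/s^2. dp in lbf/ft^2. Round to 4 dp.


v_fps = 839/60 = 13.9833 ft/s
dp = 0.0206*(46/0.65)*0.075*13.9833^2/(2*32.174) = 0.3322 lbf/ft^2

0.3322 lbf/ft^2


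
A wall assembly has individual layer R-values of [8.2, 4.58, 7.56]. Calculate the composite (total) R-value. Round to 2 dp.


R_total = 8.2 + 4.58 + 7.56 = 20.34

20.34


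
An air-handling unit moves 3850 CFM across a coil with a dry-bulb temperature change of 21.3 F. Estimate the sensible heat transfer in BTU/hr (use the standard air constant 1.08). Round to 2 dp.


Q = 1.08 * 3850 * 21.3 = 88565.40 BTU/hr

88565.40 BTU/hr


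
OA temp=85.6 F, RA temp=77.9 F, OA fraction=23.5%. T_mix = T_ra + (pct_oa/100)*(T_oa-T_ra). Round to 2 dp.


T_mix = 77.9 + (23.5/100)*(85.6-77.9) = 79.71 F

79.71 F


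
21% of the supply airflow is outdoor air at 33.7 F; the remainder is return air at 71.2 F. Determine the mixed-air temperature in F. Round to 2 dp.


T_mix = 0.21*33.7 + 0.79*71.2 = 63.33 F

63.33 F


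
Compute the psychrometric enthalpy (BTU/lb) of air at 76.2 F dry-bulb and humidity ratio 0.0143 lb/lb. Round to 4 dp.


h = 0.24*76.2 + 0.0143*(1061+0.444*76.2) = 33.9441 BTU/lb

33.9441 BTU/lb


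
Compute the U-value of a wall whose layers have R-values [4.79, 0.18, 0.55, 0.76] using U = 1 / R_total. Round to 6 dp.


R_total = 4.79 + 0.18 + 0.55 + 0.76 = 6.28
U = 1/6.28 = 0.159236

0.159236


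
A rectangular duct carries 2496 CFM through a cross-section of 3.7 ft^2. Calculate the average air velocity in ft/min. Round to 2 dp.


V = 2496 / 3.7 = 674.59 ft/min

674.59 ft/min


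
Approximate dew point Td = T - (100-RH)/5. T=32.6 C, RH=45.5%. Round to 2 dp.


Td = 32.6 - (100-45.5)/5 = 21.70 C

21.70 C


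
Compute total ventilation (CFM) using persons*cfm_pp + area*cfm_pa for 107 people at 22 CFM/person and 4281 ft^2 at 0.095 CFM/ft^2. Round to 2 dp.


Total = 107*22 + 4281*0.095 = 2760.70 CFM

2760.70 CFM


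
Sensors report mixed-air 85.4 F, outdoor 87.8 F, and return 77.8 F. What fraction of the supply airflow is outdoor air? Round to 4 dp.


frac = (85.4 - 77.8) / (87.8 - 77.8) = 0.7600

0.7600


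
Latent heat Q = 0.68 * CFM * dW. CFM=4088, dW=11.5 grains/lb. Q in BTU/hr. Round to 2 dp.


Q = 0.68 * 4088 * 11.5 = 31968.16 BTU/hr

31968.16 BTU/hr


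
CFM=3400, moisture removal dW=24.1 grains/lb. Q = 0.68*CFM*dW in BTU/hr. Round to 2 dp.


Q = 0.68 * 3400 * 24.1 = 55719.20 BTU/hr

55719.20 BTU/hr


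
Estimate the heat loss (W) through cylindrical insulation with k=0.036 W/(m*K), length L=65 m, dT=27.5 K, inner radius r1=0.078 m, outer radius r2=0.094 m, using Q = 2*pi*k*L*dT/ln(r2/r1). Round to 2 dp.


Q = 2*pi*0.036*65*27.5/ln(0.094/0.078) = 2166.95 W

2166.95 W


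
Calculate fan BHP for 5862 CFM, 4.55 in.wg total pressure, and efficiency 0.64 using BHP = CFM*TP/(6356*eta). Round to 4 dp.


BHP = 5862 * 4.55 / (6356 * 0.64) = 6.5568 hp

6.5568 hp


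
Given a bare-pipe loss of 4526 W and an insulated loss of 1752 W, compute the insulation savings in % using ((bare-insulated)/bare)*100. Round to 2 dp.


Savings = ((4526-1752)/4526)*100 = 61.29 %

61.29 %


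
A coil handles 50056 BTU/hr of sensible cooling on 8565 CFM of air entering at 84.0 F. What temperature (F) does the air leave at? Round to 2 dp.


dT = 50056/(1.08*8565) = 5.4113
T_leave = 84.0 - 5.4113 = 78.59 F

78.59 F


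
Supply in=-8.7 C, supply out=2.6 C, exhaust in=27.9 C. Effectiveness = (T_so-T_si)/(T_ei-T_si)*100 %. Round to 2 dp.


eff = (2.6-(-8.7))/(27.9-(-8.7))*100 = 30.87 %

30.87 %


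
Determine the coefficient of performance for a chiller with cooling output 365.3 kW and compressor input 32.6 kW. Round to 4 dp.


COP = 365.3 / 32.6 = 11.2055

11.2055


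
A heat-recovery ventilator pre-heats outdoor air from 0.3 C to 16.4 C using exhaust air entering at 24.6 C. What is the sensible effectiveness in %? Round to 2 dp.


eff = (16.4-0.3)/(24.6-0.3)*100 = 66.26 %

66.26 %


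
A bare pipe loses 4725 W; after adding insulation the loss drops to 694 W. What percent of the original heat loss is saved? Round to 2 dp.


Savings = ((4725-694)/4725)*100 = 85.31 %

85.31 %


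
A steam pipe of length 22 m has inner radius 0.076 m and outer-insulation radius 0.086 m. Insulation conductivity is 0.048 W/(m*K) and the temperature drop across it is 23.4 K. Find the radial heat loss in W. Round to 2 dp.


Q = 2*pi*0.048*22*23.4/ln(0.086/0.076) = 1256.01 W

1256.01 W


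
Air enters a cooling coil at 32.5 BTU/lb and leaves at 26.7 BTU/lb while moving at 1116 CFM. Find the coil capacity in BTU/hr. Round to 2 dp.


Q = 4.5 * 1116 * (32.5 - 26.7) = 29127.60 BTU/hr

29127.60 BTU/hr


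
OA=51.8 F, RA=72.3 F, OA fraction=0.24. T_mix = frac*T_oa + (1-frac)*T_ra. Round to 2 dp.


T_mix = 0.24*51.8 + 0.76*72.3 = 67.38 F

67.38 F


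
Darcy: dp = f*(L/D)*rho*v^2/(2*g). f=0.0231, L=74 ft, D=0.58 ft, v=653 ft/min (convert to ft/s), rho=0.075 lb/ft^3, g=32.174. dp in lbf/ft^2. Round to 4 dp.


v_fps = 653/60 = 10.8833 ft/s
dp = 0.0231*(74/0.58)*0.075*10.8833^2/(2*32.174) = 0.4069 lbf/ft^2

0.4069 lbf/ft^2


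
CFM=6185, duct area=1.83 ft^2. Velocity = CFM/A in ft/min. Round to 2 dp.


V = 6185 / 1.83 = 3379.78 ft/min

3379.78 ft/min


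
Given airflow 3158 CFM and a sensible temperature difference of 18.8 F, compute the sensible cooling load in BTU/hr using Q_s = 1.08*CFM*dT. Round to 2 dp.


Q = 1.08 * 3158 * 18.8 = 64120.03 BTU/hr

64120.03 BTU/hr


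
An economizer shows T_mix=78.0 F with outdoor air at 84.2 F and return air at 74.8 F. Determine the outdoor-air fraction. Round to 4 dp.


frac = (78.0 - 74.8) / (84.2 - 74.8) = 0.3404

0.3404


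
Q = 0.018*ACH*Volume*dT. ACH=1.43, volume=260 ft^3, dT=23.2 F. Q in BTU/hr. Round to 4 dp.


Q = 0.018 * 1.43 * 260 * 23.2 = 155.2637 BTU/hr

155.2637 BTU/hr


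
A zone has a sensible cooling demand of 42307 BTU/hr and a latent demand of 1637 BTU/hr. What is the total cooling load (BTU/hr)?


Qt = 42307 + 1637 = 43944 BTU/hr

43944 BTU/hr


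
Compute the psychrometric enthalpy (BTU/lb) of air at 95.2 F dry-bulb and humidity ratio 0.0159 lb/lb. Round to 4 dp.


h = 0.24*95.2 + 0.0159*(1061+0.444*95.2) = 40.3900 BTU/lb

40.3900 BTU/lb


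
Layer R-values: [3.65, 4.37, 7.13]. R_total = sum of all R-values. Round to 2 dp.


R_total = 3.65 + 4.37 + 7.13 = 15.15

15.15


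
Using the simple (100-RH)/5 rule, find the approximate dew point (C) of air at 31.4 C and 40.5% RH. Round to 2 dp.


Td = 31.4 - (100-40.5)/5 = 19.50 C

19.50 C


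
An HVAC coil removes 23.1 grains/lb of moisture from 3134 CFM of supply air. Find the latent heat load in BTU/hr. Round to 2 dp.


Q = 0.68 * 3134 * 23.1 = 49228.87 BTU/hr

49228.87 BTU/hr


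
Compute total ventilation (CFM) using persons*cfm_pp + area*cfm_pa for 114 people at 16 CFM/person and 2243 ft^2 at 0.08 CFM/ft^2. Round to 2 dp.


Total = 114*16 + 2243*0.08 = 2003.44 CFM

2003.44 CFM


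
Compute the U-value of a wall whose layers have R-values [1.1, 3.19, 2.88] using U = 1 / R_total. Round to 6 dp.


R_total = 1.1 + 3.19 + 2.88 = 7.17
U = 1/7.17 = 0.139470

0.139470


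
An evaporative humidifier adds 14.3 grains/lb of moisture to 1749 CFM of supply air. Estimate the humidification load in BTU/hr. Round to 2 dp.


Q = 0.68 * 1749 * 14.3 = 17007.28 BTU/hr

17007.28 BTU/hr


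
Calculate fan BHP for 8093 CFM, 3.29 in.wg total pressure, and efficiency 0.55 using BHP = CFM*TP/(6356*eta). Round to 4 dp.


BHP = 8093 * 3.29 / (6356 * 0.55) = 7.6166 hp

7.6166 hp


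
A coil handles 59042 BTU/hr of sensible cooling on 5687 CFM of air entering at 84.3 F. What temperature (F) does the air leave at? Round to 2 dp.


dT = 59042/(1.08*5687) = 9.6129
T_leave = 84.3 - 9.6129 = 74.69 F

74.69 F


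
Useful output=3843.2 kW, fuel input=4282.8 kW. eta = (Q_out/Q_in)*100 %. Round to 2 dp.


eta = (3843.2/4282.8)*100 = 89.74 %

89.74 %


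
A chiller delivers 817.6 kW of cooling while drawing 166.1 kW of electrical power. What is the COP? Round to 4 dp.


COP = 817.6 / 166.1 = 4.9223

4.9223


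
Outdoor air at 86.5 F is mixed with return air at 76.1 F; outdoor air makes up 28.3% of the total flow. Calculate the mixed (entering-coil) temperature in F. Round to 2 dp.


T_mix = 76.1 + (28.3/100)*(86.5-76.1) = 79.04 F

79.04 F


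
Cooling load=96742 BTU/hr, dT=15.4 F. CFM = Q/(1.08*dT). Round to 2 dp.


CFM = 96742 / (1.08 * 15.4) = 5816.62

5816.62 CFM


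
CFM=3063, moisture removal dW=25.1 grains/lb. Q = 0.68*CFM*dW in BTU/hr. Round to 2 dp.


Q = 0.68 * 3063 * 25.1 = 52279.28 BTU/hr

52279.28 BTU/hr


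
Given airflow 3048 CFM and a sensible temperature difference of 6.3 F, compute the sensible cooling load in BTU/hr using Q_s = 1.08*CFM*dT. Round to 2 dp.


Q = 1.08 * 3048 * 6.3 = 20738.59 BTU/hr

20738.59 BTU/hr


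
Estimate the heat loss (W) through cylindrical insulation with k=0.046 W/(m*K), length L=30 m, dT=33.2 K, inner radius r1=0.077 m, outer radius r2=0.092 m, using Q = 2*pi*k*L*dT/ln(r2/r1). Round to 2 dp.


Q = 2*pi*0.046*30*33.2/ln(0.092/0.077) = 1617.40 W

1617.40 W


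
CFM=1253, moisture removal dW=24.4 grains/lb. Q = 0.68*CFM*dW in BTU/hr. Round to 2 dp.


Q = 0.68 * 1253 * 24.4 = 20789.78 BTU/hr

20789.78 BTU/hr


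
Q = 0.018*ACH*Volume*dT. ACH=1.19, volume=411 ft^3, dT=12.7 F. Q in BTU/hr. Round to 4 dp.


Q = 0.018 * 1.19 * 411 * 12.7 = 111.8060 BTU/hr

111.8060 BTU/hr


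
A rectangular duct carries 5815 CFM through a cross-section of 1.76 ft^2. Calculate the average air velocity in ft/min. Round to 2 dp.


V = 5815 / 1.76 = 3303.98 ft/min

3303.98 ft/min


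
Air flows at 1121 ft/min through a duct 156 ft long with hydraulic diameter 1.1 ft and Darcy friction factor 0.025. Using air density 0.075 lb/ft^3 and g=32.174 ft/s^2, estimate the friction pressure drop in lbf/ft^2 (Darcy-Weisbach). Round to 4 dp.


v_fps = 1121/60 = 18.6833 ft/s
dp = 0.025*(156/1.1)*0.075*18.6833^2/(2*32.174) = 1.4425 lbf/ft^2

1.4425 lbf/ft^2


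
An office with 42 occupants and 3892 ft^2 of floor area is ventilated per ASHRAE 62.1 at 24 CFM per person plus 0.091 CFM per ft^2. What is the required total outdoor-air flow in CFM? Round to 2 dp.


Total = 42*24 + 3892*0.091 = 1362.17 CFM

1362.17 CFM


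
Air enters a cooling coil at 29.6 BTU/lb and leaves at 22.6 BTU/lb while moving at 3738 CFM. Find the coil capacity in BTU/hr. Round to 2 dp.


Q = 4.5 * 3738 * (29.6 - 22.6) = 117747.00 BTU/hr

117747.00 BTU/hr


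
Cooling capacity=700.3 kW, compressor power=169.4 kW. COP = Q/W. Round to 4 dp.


COP = 700.3 / 169.4 = 4.1340

4.1340


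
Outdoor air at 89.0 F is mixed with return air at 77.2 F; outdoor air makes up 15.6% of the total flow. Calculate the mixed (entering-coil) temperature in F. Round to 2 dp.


T_mix = 77.2 + (15.6/100)*(89.0-77.2) = 79.04 F

79.04 F


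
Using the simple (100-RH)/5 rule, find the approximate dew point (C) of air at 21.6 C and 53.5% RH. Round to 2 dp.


Td = 21.6 - (100-53.5)/5 = 12.30 C

12.30 C


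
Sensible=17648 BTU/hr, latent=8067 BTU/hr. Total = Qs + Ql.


Qt = 17648 + 8067 = 25715 BTU/hr

25715 BTU/hr


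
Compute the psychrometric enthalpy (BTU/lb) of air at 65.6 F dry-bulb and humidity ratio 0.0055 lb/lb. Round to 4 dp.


h = 0.24*65.6 + 0.0055*(1061+0.444*65.6) = 21.7397 BTU/lb

21.7397 BTU/lb


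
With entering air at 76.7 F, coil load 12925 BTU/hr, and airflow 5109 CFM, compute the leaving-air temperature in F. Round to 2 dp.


dT = 12925/(1.08*5109) = 2.3425
T_leave = 76.7 - 2.3425 = 74.36 F

74.36 F


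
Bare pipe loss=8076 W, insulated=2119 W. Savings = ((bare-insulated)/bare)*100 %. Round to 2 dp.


Savings = ((8076-2119)/8076)*100 = 73.76 %

73.76 %


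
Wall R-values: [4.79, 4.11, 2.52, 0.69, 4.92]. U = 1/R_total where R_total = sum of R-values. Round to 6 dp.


R_total = 4.79 + 4.11 + 2.52 + 0.69 + 4.92 = 17.03
U = 1/17.03 = 0.058720

0.058720


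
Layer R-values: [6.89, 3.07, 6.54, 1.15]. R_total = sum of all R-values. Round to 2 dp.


R_total = 6.89 + 3.07 + 6.54 + 1.15 = 17.65

17.65


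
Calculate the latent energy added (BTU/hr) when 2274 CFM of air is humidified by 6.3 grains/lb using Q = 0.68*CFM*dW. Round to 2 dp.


Q = 0.68 * 2274 * 6.3 = 9741.82 BTU/hr

9741.82 BTU/hr


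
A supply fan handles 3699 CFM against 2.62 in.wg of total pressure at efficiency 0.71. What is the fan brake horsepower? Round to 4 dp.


BHP = 3699 * 2.62 / (6356 * 0.71) = 2.1476 hp

2.1476 hp


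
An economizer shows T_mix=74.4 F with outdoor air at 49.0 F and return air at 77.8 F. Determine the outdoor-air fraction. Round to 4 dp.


frac = (74.4 - 77.8) / (49.0 - 77.8) = 0.1181

0.1181


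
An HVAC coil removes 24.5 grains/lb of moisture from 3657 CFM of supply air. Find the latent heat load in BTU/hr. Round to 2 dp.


Q = 0.68 * 3657 * 24.5 = 60925.62 BTU/hr

60925.62 BTU/hr


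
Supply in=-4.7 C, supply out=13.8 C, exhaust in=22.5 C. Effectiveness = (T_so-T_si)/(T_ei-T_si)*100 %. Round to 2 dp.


eff = (13.8-(-4.7))/(22.5-(-4.7))*100 = 68.01 %

68.01 %


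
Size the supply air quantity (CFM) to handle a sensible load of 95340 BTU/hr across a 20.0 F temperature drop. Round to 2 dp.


CFM = 95340 / (1.08 * 20.0) = 4413.89

4413.89 CFM


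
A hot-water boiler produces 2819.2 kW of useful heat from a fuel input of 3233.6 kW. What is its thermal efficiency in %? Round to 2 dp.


eta = (2819.2/3233.6)*100 = 87.18 %

87.18 %


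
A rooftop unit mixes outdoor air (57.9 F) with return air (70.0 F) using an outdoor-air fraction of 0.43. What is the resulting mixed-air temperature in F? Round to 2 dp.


T_mix = 0.43*57.9 + 0.57*70.0 = 64.80 F

64.80 F


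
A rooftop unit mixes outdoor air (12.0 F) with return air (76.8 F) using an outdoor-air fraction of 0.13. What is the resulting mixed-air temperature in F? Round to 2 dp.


T_mix = 0.13*12.0 + 0.87*76.8 = 68.38 F

68.38 F


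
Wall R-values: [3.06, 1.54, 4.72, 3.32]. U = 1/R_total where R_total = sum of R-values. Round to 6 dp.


R_total = 3.06 + 1.54 + 4.72 + 3.32 = 12.64
U = 1/12.64 = 0.079114

0.079114


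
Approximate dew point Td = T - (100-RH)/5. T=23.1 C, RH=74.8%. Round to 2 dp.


Td = 23.1 - (100-74.8)/5 = 18.06 C

18.06 C


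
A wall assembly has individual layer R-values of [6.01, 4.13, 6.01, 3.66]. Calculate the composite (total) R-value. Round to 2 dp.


R_total = 6.01 + 4.13 + 6.01 + 3.66 = 19.81

19.81


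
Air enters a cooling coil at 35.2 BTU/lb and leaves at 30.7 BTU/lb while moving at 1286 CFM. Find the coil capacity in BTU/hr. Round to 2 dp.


Q = 4.5 * 1286 * (35.2 - 30.7) = 26041.50 BTU/hr

26041.50 BTU/hr


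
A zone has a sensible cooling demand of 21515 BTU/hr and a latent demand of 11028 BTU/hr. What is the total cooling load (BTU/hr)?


Qt = 21515 + 11028 = 32543 BTU/hr

32543 BTU/hr


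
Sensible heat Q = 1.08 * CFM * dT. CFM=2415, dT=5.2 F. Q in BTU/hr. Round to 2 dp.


Q = 1.08 * 2415 * 5.2 = 13562.64 BTU/hr

13562.64 BTU/hr


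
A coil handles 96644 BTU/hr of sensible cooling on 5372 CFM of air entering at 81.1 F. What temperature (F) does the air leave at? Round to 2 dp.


dT = 96644/(1.08*5372) = 16.6577
T_leave = 81.1 - 16.6577 = 64.44 F

64.44 F


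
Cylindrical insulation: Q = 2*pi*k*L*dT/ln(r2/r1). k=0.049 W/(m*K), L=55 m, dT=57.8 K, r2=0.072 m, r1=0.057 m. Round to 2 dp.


Q = 2*pi*0.049*55*57.8/ln(0.072/0.057) = 4189.54 W

4189.54 W


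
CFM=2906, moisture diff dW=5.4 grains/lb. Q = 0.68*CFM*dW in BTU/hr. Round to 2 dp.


Q = 0.68 * 2906 * 5.4 = 10670.83 BTU/hr

10670.83 BTU/hr


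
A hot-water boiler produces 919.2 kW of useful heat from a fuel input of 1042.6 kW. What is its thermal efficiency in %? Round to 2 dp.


eta = (919.2/1042.6)*100 = 88.16 %

88.16 %


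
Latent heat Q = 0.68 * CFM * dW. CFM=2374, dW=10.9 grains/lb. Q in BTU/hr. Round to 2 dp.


Q = 0.68 * 2374 * 10.9 = 17596.09 BTU/hr

17596.09 BTU/hr


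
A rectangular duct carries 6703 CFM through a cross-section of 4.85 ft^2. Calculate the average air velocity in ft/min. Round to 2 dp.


V = 6703 / 4.85 = 1382.06 ft/min

1382.06 ft/min


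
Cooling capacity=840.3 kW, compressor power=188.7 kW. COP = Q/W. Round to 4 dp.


COP = 840.3 / 188.7 = 4.4531

4.4531


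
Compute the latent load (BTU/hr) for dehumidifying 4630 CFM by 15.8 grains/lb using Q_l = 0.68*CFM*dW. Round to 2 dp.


Q = 0.68 * 4630 * 15.8 = 49744.72 BTU/hr

49744.72 BTU/hr


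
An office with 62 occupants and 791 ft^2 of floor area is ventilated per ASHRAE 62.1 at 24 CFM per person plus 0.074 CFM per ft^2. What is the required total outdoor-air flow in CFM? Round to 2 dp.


Total = 62*24 + 791*0.074 = 1546.53 CFM

1546.53 CFM


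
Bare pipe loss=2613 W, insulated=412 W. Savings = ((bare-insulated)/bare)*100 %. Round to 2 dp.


Savings = ((2613-412)/2613)*100 = 84.23 %

84.23 %


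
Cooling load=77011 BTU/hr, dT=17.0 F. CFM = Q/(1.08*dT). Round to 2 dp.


CFM = 77011 / (1.08 * 17.0) = 4194.50

4194.50 CFM


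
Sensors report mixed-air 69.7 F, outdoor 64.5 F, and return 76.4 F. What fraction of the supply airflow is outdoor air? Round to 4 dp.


frac = (69.7 - 76.4) / (64.5 - 76.4) = 0.5630

0.5630


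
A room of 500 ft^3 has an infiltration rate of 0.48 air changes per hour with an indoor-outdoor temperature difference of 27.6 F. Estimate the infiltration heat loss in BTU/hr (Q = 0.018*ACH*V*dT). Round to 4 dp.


Q = 0.018 * 0.48 * 500 * 27.6 = 119.2320 BTU/hr

119.2320 BTU/hr


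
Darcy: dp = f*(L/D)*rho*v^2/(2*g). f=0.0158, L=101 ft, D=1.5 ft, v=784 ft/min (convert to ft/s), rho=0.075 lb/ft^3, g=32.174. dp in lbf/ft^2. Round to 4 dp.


v_fps = 784/60 = 13.0667 ft/s
dp = 0.0158*(101/1.5)*0.075*13.0667^2/(2*32.174) = 0.2117 lbf/ft^2

0.2117 lbf/ft^2


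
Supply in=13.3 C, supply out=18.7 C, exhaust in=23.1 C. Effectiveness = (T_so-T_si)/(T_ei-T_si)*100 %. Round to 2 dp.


eff = (18.7-13.3)/(23.1-13.3)*100 = 55.10 %

55.10 %


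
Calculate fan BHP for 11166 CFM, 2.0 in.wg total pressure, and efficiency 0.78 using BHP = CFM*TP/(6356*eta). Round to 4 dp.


BHP = 11166 * 2.0 / (6356 * 0.78) = 4.5045 hp

4.5045 hp


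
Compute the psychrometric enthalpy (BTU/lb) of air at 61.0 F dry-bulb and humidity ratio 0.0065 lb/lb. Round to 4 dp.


h = 0.24*61.0 + 0.0065*(1061+0.444*61.0) = 21.7125 BTU/lb

21.7125 BTU/lb


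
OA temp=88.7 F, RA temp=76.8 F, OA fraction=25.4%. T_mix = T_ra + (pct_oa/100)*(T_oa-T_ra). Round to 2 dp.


T_mix = 76.8 + (25.4/100)*(88.7-76.8) = 79.82 F

79.82 F


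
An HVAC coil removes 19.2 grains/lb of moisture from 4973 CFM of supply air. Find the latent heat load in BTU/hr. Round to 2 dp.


Q = 0.68 * 4973 * 19.2 = 64927.49 BTU/hr

64927.49 BTU/hr


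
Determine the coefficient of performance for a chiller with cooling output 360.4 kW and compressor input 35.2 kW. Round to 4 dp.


COP = 360.4 / 35.2 = 10.2386

10.2386


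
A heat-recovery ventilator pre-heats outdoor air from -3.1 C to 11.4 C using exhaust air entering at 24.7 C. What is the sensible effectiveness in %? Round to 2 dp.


eff = (11.4-(-3.1))/(24.7-(-3.1))*100 = 52.16 %

52.16 %


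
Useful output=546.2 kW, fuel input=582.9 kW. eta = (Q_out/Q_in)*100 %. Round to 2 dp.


eta = (546.2/582.9)*100 = 93.70 %

93.70 %


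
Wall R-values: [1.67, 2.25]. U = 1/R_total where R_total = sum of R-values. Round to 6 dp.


R_total = 1.67 + 2.25 = 3.92
U = 1/3.92 = 0.255102

0.255102


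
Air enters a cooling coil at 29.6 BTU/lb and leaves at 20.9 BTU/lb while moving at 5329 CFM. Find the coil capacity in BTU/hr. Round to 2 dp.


Q = 4.5 * 5329 * (29.6 - 20.9) = 208630.35 BTU/hr

208630.35 BTU/hr


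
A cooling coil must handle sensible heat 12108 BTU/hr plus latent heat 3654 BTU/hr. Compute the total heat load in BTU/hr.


Qt = 12108 + 3654 = 15762 BTU/hr

15762 BTU/hr


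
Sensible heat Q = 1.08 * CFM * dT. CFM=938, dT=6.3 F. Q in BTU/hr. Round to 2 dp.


Q = 1.08 * 938 * 6.3 = 6382.15 BTU/hr

6382.15 BTU/hr


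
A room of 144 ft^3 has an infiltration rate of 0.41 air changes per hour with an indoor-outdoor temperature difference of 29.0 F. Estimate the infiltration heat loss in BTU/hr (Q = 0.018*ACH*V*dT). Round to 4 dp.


Q = 0.018 * 0.41 * 144 * 29.0 = 30.8189 BTU/hr

30.8189 BTU/hr


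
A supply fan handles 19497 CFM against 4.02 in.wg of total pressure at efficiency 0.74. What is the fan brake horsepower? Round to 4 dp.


BHP = 19497 * 4.02 / (6356 * 0.74) = 16.6640 hp

16.6640 hp


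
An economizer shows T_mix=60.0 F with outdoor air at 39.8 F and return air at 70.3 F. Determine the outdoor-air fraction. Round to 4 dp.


frac = (60.0 - 70.3) / (39.8 - 70.3) = 0.3377

0.3377


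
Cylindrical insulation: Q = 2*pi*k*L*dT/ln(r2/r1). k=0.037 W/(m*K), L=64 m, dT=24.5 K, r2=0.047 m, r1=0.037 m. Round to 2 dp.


Q = 2*pi*0.037*64*24.5/ln(0.047/0.037) = 1523.75 W

1523.75 W


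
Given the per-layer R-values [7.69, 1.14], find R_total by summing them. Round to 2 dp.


R_total = 7.69 + 1.14 = 8.83

8.83


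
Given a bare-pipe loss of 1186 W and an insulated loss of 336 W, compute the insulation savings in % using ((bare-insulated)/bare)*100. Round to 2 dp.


Savings = ((1186-336)/1186)*100 = 71.67 %

71.67 %


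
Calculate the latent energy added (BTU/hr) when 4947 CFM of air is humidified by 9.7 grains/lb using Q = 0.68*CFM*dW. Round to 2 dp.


Q = 0.68 * 4947 * 9.7 = 32630.41 BTU/hr

32630.41 BTU/hr


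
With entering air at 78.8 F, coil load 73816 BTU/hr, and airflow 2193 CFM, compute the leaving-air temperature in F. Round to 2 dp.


dT = 73816/(1.08*2193) = 31.1665
T_leave = 78.8 - 31.1665 = 47.63 F

47.63 F


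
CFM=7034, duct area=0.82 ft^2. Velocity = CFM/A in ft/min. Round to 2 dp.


V = 7034 / 0.82 = 8578.05 ft/min

8578.05 ft/min


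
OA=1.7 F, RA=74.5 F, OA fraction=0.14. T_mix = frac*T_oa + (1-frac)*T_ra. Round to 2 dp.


T_mix = 0.14*1.7 + 0.86*74.5 = 64.31 F

64.31 F


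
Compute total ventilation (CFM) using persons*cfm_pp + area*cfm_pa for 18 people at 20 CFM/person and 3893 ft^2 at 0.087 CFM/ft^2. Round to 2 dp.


Total = 18*20 + 3893*0.087 = 698.69 CFM

698.69 CFM


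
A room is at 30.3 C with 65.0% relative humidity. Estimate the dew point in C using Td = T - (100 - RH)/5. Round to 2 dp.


Td = 30.3 - (100-65.0)/5 = 23.30 C

23.30 C


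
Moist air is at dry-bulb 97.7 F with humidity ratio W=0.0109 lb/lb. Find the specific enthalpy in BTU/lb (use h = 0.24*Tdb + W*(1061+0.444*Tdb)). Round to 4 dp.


h = 0.24*97.7 + 0.0109*(1061+0.444*97.7) = 35.4857 BTU/lb

35.4857 BTU/lb


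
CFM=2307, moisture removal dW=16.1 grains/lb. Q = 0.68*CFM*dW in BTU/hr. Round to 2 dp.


Q = 0.68 * 2307 * 16.1 = 25257.04 BTU/hr

25257.04 BTU/hr


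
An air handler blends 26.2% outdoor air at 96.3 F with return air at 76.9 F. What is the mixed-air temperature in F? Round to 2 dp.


T_mix = 76.9 + (26.2/100)*(96.3-76.9) = 81.98 F

81.98 F


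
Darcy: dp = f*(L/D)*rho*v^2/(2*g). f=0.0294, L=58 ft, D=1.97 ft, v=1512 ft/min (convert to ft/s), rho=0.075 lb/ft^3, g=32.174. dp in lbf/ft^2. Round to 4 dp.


v_fps = 1512/60 = 25.2 ft/s
dp = 0.0294*(58/1.97)*0.075*25.2^2/(2*32.174) = 0.6407 lbf/ft^2

0.6407 lbf/ft^2


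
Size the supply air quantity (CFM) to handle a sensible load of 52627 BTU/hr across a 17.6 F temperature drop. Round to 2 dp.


CFM = 52627 / (1.08 * 17.6) = 2768.68

2768.68 CFM


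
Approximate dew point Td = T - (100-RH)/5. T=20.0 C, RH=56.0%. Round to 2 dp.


Td = 20.0 - (100-56.0)/5 = 11.20 C

11.20 C


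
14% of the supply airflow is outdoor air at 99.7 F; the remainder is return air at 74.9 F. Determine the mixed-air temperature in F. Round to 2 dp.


T_mix = 0.14*99.7 + 0.86*74.9 = 78.37 F

78.37 F


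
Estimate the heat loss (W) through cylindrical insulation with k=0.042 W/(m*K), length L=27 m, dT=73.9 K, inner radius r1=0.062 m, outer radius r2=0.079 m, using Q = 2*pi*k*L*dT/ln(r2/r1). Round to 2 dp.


Q = 2*pi*0.042*27*73.9/ln(0.079/0.062) = 2173.00 W

2173.00 W


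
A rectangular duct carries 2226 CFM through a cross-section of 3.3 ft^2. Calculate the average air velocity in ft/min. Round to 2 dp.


V = 2226 / 3.3 = 674.55 ft/min

674.55 ft/min


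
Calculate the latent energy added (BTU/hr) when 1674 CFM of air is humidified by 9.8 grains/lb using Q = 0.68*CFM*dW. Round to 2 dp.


Q = 0.68 * 1674 * 9.8 = 11155.54 BTU/hr

11155.54 BTU/hr


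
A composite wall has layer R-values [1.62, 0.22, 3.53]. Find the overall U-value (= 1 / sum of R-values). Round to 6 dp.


R_total = 1.62 + 0.22 + 3.53 = 5.37
U = 1/5.37 = 0.186220

0.186220


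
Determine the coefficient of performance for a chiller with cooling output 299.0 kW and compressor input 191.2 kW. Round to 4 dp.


COP = 299.0 / 191.2 = 1.5638

1.5638


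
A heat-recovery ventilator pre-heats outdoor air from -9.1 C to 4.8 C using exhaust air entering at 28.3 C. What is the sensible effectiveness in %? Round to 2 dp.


eff = (4.8-(-9.1))/(28.3-(-9.1))*100 = 37.17 %

37.17 %


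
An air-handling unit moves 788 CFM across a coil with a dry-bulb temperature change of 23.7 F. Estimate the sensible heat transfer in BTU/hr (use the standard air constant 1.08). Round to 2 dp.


Q = 1.08 * 788 * 23.7 = 20169.65 BTU/hr

20169.65 BTU/hr


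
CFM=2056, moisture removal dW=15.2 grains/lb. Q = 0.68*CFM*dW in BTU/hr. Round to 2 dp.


Q = 0.68 * 2056 * 15.2 = 21250.82 BTU/hr

21250.82 BTU/hr


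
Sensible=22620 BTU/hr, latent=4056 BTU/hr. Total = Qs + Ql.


Qt = 22620 + 4056 = 26676 BTU/hr

26676 BTU/hr


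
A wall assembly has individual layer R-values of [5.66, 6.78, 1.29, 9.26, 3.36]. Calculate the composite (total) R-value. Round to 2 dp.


R_total = 5.66 + 6.78 + 1.29 + 9.26 + 3.36 = 26.35

26.35


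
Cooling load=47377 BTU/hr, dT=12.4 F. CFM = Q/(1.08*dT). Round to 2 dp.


CFM = 47377 / (1.08 * 12.4) = 3537.71

3537.71 CFM


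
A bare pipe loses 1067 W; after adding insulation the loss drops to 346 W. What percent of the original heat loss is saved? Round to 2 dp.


Savings = ((1067-346)/1067)*100 = 67.57 %

67.57 %


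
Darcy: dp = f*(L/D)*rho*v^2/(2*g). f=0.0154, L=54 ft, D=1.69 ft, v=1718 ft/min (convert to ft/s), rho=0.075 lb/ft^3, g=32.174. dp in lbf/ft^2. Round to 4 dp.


v_fps = 1718/60 = 28.6333 ft/s
dp = 0.0154*(54/1.69)*0.075*28.6333^2/(2*32.174) = 0.4702 lbf/ft^2

0.4702 lbf/ft^2


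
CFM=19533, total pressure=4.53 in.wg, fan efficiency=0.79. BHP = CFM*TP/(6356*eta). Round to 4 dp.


BHP = 19533 * 4.53 / (6356 * 0.79) = 17.6220 hp

17.6220 hp


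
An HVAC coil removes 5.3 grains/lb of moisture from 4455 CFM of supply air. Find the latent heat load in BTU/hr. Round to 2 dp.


Q = 0.68 * 4455 * 5.3 = 16055.82 BTU/hr

16055.82 BTU/hr


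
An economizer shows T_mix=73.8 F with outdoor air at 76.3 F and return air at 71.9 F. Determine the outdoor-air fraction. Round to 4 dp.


frac = (73.8 - 71.9) / (76.3 - 71.9) = 0.4318

0.4318


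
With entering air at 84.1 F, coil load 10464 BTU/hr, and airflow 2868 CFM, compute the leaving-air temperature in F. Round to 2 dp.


dT = 10464/(1.08*2868) = 3.3783
T_leave = 84.1 - 3.3783 = 80.72 F

80.72 F


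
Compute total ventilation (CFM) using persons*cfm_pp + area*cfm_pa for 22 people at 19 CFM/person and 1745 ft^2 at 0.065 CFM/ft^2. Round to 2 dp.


Total = 22*19 + 1745*0.065 = 531.43 CFM

531.43 CFM


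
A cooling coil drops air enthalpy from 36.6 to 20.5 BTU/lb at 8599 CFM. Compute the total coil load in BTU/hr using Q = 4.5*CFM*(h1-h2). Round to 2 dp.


Q = 4.5 * 8599 * (36.6 - 20.5) = 622997.55 BTU/hr

622997.55 BTU/hr


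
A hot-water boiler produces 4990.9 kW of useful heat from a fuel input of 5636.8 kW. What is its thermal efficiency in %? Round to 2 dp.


eta = (4990.9/5636.8)*100 = 88.54 %

88.54 %


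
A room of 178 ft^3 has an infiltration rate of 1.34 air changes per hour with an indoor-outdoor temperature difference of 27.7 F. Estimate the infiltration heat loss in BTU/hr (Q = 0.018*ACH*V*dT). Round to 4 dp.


Q = 0.018 * 1.34 * 178 * 27.7 = 118.9261 BTU/hr

118.9261 BTU/hr


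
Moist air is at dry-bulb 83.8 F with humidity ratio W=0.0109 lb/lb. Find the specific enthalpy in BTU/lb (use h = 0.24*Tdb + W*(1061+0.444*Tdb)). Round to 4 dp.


h = 0.24*83.8 + 0.0109*(1061+0.444*83.8) = 32.0825 BTU/lb

32.0825 BTU/lb


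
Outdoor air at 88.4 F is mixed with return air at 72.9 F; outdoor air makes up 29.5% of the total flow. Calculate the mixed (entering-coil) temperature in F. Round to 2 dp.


T_mix = 72.9 + (29.5/100)*(88.4-72.9) = 77.47 F

77.47 F


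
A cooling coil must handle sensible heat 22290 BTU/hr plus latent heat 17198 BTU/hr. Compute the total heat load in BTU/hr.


Qt = 22290 + 17198 = 39488 BTU/hr

39488 BTU/hr


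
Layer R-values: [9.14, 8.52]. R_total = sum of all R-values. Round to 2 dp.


R_total = 9.14 + 8.52 = 17.66

17.66


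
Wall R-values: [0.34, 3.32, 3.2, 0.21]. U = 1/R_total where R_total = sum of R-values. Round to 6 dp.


R_total = 0.34 + 3.32 + 3.2 + 0.21 = 7.07
U = 1/7.07 = 0.141443

0.141443


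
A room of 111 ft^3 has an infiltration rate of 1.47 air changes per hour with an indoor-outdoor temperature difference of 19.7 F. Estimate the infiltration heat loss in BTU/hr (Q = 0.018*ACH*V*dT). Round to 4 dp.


Q = 0.018 * 1.47 * 111 * 19.7 = 57.8601 BTU/hr

57.8601 BTU/hr


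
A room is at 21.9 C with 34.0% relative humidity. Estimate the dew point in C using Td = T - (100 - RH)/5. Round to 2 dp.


Td = 21.9 - (100-34.0)/5 = 8.70 C

8.70 C


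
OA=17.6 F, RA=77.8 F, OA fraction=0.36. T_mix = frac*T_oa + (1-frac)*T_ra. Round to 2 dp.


T_mix = 0.36*17.6 + 0.64*77.8 = 56.13 F

56.13 F


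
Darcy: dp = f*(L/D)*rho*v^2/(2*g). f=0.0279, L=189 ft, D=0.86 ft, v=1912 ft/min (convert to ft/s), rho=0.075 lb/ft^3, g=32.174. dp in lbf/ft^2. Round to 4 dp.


v_fps = 1912/60 = 31.8667 ft/s
dp = 0.0279*(189/0.86)*0.075*31.8667^2/(2*32.174) = 7.2572 lbf/ft^2

7.2572 lbf/ft^2


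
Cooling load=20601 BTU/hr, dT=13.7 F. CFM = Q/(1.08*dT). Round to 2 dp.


CFM = 20601 / (1.08 * 13.7) = 1392.34

1392.34 CFM


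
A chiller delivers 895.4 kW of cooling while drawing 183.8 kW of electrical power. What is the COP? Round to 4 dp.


COP = 895.4 / 183.8 = 4.8716

4.8716


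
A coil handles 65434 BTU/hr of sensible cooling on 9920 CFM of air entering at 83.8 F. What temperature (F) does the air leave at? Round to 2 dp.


dT = 65434/(1.08*9920) = 6.1076
T_leave = 83.8 - 6.1076 = 77.69 F

77.69 F


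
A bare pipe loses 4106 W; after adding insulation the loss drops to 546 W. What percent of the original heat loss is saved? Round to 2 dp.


Savings = ((4106-546)/4106)*100 = 86.70 %

86.70 %


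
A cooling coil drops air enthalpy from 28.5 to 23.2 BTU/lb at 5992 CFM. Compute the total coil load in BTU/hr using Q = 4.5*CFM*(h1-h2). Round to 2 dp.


Q = 4.5 * 5992 * (28.5 - 23.2) = 142909.20 BTU/hr

142909.20 BTU/hr


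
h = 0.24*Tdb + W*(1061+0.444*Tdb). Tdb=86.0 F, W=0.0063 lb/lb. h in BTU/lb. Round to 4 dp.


h = 0.24*86.0 + 0.0063*(1061+0.444*86.0) = 27.5649 BTU/lb

27.5649 BTU/lb


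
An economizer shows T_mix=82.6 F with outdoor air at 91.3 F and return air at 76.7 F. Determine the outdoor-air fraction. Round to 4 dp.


frac = (82.6 - 76.7) / (91.3 - 76.7) = 0.4041

0.4041


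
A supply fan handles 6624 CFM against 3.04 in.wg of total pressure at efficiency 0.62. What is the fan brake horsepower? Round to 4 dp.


BHP = 6624 * 3.04 / (6356 * 0.62) = 5.1100 hp

5.1100 hp


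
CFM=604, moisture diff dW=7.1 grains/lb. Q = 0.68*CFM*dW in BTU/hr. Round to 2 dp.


Q = 0.68 * 604 * 7.1 = 2916.11 BTU/hr

2916.11 BTU/hr
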